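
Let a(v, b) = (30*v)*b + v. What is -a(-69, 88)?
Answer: 182229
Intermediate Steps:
a(v, b) = v + 30*b*v (a(v, b) = 30*b*v + v = v + 30*b*v)
-a(-69, 88) = -(-69)*(1 + 30*88) = -(-69)*(1 + 2640) = -(-69)*2641 = -1*(-182229) = 182229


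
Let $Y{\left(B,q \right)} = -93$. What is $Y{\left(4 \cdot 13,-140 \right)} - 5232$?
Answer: $-5325$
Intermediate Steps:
$Y{\left(4 \cdot 13,-140 \right)} - 5232 = -93 - 5232 = -5325$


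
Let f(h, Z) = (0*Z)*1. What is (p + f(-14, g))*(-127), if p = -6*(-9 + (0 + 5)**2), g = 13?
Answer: 12192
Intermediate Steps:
f(h, Z) = 0 (f(h, Z) = 0*1 = 0)
p = -96 (p = -6*(-9 + 5**2) = -6*(-9 + 25) = -6*16 = -96)
(p + f(-14, g))*(-127) = (-96 + 0)*(-127) = -96*(-127) = 12192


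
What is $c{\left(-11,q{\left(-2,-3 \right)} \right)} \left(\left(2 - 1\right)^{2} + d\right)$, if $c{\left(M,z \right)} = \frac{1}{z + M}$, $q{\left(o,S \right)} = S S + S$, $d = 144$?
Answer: $-29$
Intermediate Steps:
$q{\left(o,S \right)} = S + S^{2}$ ($q{\left(o,S \right)} = S^{2} + S = S + S^{2}$)
$c{\left(M,z \right)} = \frac{1}{M + z}$
$c{\left(-11,q{\left(-2,-3 \right)} \right)} \left(\left(2 - 1\right)^{2} + d\right) = \frac{\left(2 - 1\right)^{2} + 144}{-11 - 3 \left(1 - 3\right)} = \frac{1^{2} + 144}{-11 - -6} = \frac{1 + 144}{-11 + 6} = \frac{1}{-5} \cdot 145 = \left(- \frac{1}{5}\right) 145 = -29$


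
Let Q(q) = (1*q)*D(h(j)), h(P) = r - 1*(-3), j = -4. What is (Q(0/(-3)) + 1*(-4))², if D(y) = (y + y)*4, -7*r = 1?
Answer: 16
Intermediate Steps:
r = -⅐ (r = -⅐*1 = -⅐ ≈ -0.14286)
h(P) = 20/7 (h(P) = -⅐ - 1*(-3) = -⅐ + 3 = 20/7)
D(y) = 8*y (D(y) = (2*y)*4 = 8*y)
Q(q) = 160*q/7 (Q(q) = (1*q)*(8*(20/7)) = q*(160/7) = 160*q/7)
(Q(0/(-3)) + 1*(-4))² = (160*(0/(-3))/7 + 1*(-4))² = (160*(0*(-⅓))/7 - 4)² = ((160/7)*0 - 4)² = (0 - 4)² = (-4)² = 16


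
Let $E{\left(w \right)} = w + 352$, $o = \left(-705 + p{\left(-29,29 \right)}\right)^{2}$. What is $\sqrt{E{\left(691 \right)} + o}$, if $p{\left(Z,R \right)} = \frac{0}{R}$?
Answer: $2 \sqrt{124517} \approx 705.74$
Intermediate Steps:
$p{\left(Z,R \right)} = 0$
$o = 497025$ ($o = \left(-705 + 0\right)^{2} = \left(-705\right)^{2} = 497025$)
$E{\left(w \right)} = 352 + w$
$\sqrt{E{\left(691 \right)} + o} = \sqrt{\left(352 + 691\right) + 497025} = \sqrt{1043 + 497025} = \sqrt{498068} = 2 \sqrt{124517}$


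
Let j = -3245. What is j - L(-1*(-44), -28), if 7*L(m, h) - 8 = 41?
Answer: -3252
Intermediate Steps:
L(m, h) = 7 (L(m, h) = 8/7 + (⅐)*41 = 8/7 + 41/7 = 7)
j - L(-1*(-44), -28) = -3245 - 1*7 = -3245 - 7 = -3252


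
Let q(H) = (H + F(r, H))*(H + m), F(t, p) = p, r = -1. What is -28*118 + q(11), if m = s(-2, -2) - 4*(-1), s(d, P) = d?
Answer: -3018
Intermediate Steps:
m = 2 (m = -2 - 4*(-1) = -2 + 4 = 2)
q(H) = 2*H*(2 + H) (q(H) = (H + H)*(H + 2) = (2*H)*(2 + H) = 2*H*(2 + H))
-28*118 + q(11) = -28*118 + 2*11*(2 + 11) = -3304 + 2*11*13 = -3304 + 286 = -3018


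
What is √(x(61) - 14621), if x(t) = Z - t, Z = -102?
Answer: 8*I*√231 ≈ 121.59*I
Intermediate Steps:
x(t) = -102 - t
√(x(61) - 14621) = √((-102 - 1*61) - 14621) = √((-102 - 61) - 14621) = √(-163 - 14621) = √(-14784) = 8*I*√231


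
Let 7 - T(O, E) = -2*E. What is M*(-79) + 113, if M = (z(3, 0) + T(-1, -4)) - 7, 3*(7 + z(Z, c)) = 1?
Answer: 3815/3 ≈ 1271.7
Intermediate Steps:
T(O, E) = 7 + 2*E (T(O, E) = 7 - (-2)*E = 7 + 2*E)
z(Z, c) = -20/3 (z(Z, c) = -7 + (1/3)*1 = -7 + 1/3 = -20/3)
M = -44/3 (M = (-20/3 + (7 + 2*(-4))) - 7 = (-20/3 + (7 - 8)) - 7 = (-20/3 - 1) - 7 = -23/3 - 7 = -44/3 ≈ -14.667)
M*(-79) + 113 = -44/3*(-79) + 113 = 3476/3 + 113 = 3815/3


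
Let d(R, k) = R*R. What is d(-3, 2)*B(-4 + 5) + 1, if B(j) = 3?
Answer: 28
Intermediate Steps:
d(R, k) = R²
d(-3, 2)*B(-4 + 5) + 1 = (-3)²*3 + 1 = 9*3 + 1 = 27 + 1 = 28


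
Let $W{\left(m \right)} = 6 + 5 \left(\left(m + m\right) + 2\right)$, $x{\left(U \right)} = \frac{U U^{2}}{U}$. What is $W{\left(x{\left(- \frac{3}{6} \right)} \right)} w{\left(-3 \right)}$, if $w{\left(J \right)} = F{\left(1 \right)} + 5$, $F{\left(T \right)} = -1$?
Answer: $74$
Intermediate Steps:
$x{\left(U \right)} = U^{2}$ ($x{\left(U \right)} = \frac{U^{3}}{U} = U^{2}$)
$W{\left(m \right)} = 16 + 10 m$ ($W{\left(m \right)} = 6 + 5 \left(2 m + 2\right) = 6 + 5 \left(2 + 2 m\right) = 6 + \left(10 + 10 m\right) = 16 + 10 m$)
$w{\left(J \right)} = 4$ ($w{\left(J \right)} = -1 + 5 = 4$)
$W{\left(x{\left(- \frac{3}{6} \right)} \right)} w{\left(-3 \right)} = \left(16 + 10 \left(- \frac{3}{6}\right)^{2}\right) 4 = \left(16 + 10 \left(\left(-3\right) \frac{1}{6}\right)^{2}\right) 4 = \left(16 + 10 \left(- \frac{1}{2}\right)^{2}\right) 4 = \left(16 + 10 \cdot \frac{1}{4}\right) 4 = \left(16 + \frac{5}{2}\right) 4 = \frac{37}{2} \cdot 4 = 74$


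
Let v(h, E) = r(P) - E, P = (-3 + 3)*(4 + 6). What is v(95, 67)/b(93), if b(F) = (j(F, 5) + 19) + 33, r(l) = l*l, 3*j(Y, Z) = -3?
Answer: -67/51 ≈ -1.3137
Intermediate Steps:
j(Y, Z) = -1 (j(Y, Z) = (1/3)*(-3) = -1)
P = 0 (P = 0*10 = 0)
r(l) = l**2
v(h, E) = -E (v(h, E) = 0**2 - E = 0 - E = -E)
b(F) = 51 (b(F) = (-1 + 19) + 33 = 18 + 33 = 51)
v(95, 67)/b(93) = -1*67/51 = -67*1/51 = -67/51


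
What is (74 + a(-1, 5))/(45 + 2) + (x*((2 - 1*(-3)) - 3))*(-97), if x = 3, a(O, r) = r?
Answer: -27275/47 ≈ -580.32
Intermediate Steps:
(74 + a(-1, 5))/(45 + 2) + (x*((2 - 1*(-3)) - 3))*(-97) = (74 + 5)/(45 + 2) + (3*((2 - 1*(-3)) - 3))*(-97) = 79/47 + (3*((2 + 3) - 3))*(-97) = 79*(1/47) + (3*(5 - 3))*(-97) = 79/47 + (3*2)*(-97) = 79/47 + 6*(-97) = 79/47 - 582 = -27275/47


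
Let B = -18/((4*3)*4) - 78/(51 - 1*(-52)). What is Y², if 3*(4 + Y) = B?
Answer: 13010449/678976 ≈ 19.162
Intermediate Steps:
B = -933/824 (B = -18/(12*4) - 78/(51 + 52) = -18/48 - 78/103 = -18*1/48 - 78*1/103 = -3/8 - 78/103 = -933/824 ≈ -1.1323)
Y = -3607/824 (Y = -4 + (⅓)*(-933/824) = -4 - 311/824 = -3607/824 ≈ -4.3774)
Y² = (-3607/824)² = 13010449/678976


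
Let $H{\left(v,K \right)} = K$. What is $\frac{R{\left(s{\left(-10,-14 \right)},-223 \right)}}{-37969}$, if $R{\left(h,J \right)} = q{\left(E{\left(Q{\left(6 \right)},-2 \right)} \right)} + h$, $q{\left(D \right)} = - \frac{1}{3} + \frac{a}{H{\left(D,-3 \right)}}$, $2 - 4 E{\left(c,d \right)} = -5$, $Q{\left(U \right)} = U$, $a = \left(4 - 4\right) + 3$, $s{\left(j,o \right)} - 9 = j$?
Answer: $\frac{7}{113907} \approx 6.1454 \cdot 10^{-5}$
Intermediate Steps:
$s{\left(j,o \right)} = 9 + j$
$a = 3$ ($a = 0 + 3 = 3$)
$E{\left(c,d \right)} = \frac{7}{4}$ ($E{\left(c,d \right)} = \frac{1}{2} - - \frac{5}{4} = \frac{1}{2} + \frac{5}{4} = \frac{7}{4}$)
$q{\left(D \right)} = - \frac{4}{3}$ ($q{\left(D \right)} = - \frac{1}{3} + \frac{3}{-3} = \left(-1\right) \frac{1}{3} + 3 \left(- \frac{1}{3}\right) = - \frac{1}{3} - 1 = - \frac{4}{3}$)
$R{\left(h,J \right)} = - \frac{4}{3} + h$
$\frac{R{\left(s{\left(-10,-14 \right)},-223 \right)}}{-37969} = \frac{- \frac{4}{3} + \left(9 - 10\right)}{-37969} = \left(- \frac{4}{3} - 1\right) \left(- \frac{1}{37969}\right) = \left(- \frac{7}{3}\right) \left(- \frac{1}{37969}\right) = \frac{7}{113907}$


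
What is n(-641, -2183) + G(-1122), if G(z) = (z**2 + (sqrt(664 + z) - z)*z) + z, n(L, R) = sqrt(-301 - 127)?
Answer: -1122 - 1122*I*sqrt(458) + 2*I*sqrt(107) ≈ -1122.0 - 23991.0*I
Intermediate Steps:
n(L, R) = 2*I*sqrt(107) (n(L, R) = sqrt(-428) = 2*I*sqrt(107))
G(z) = z + z**2 + z*(sqrt(664 + z) - z) (G(z) = (z**2 + z*(sqrt(664 + z) - z)) + z = z + z**2 + z*(sqrt(664 + z) - z))
n(-641, -2183) + G(-1122) = 2*I*sqrt(107) - 1122*(1 + sqrt(664 - 1122)) = 2*I*sqrt(107) - 1122*(1 + sqrt(-458)) = 2*I*sqrt(107) - 1122*(1 + I*sqrt(458)) = 2*I*sqrt(107) + (-1122 - 1122*I*sqrt(458)) = -1122 - 1122*I*sqrt(458) + 2*I*sqrt(107)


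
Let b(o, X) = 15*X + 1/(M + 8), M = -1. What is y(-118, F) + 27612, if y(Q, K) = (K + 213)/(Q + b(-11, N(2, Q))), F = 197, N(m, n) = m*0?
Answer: 4555406/165 ≈ 27609.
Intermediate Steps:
N(m, n) = 0
b(o, X) = ⅐ + 15*X (b(o, X) = 15*X + 1/(-1 + 8) = 15*X + 1/7 = 15*X + ⅐ = ⅐ + 15*X)
y(Q, K) = (213 + K)/(⅐ + Q) (y(Q, K) = (K + 213)/(Q + (⅐ + 15*0)) = (213 + K)/(Q + (⅐ + 0)) = (213 + K)/(Q + ⅐) = (213 + K)/(⅐ + Q))
y(-118, F) + 27612 = 7*(213 + 197)/(1 + 7*(-118)) + 27612 = 7*410/(1 - 826) + 27612 = 7*410/(-825) + 27612 = 7*(-1/825)*410 + 27612 = -574/165 + 27612 = 4555406/165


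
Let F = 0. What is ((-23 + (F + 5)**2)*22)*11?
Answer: 484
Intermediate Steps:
((-23 + (F + 5)**2)*22)*11 = ((-23 + (0 + 5)**2)*22)*11 = ((-23 + 5**2)*22)*11 = ((-23 + 25)*22)*11 = (2*22)*11 = 44*11 = 484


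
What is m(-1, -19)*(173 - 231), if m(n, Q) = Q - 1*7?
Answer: 1508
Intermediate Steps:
m(n, Q) = -7 + Q (m(n, Q) = Q - 7 = -7 + Q)
m(-1, -19)*(173 - 231) = (-7 - 19)*(173 - 231) = -26*(-58) = 1508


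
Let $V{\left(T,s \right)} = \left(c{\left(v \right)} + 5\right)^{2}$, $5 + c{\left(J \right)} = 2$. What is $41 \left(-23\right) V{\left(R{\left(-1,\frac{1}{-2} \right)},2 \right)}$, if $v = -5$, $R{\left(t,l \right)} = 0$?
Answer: $-3772$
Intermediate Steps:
$c{\left(J \right)} = -3$ ($c{\left(J \right)} = -5 + 2 = -3$)
$V{\left(T,s \right)} = 4$ ($V{\left(T,s \right)} = \left(-3 + 5\right)^{2} = 2^{2} = 4$)
$41 \left(-23\right) V{\left(R{\left(-1,\frac{1}{-2} \right)},2 \right)} = 41 \left(-23\right) 4 = \left(-943\right) 4 = -3772$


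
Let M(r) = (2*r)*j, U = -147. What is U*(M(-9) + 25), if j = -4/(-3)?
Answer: -147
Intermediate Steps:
j = 4/3 (j = -4*(-⅓) = 4/3 ≈ 1.3333)
M(r) = 8*r/3 (M(r) = (2*r)*(4/3) = 8*r/3)
U*(M(-9) + 25) = -147*((8/3)*(-9) + 25) = -147*(-24 + 25) = -147*1 = -147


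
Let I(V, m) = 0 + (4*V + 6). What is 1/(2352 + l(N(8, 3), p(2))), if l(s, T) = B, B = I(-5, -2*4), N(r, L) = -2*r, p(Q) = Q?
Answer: 1/2338 ≈ 0.00042772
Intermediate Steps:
I(V, m) = 6 + 4*V (I(V, m) = 0 + (6 + 4*V) = 6 + 4*V)
B = -14 (B = 6 + 4*(-5) = 6 - 20 = -14)
l(s, T) = -14
1/(2352 + l(N(8, 3), p(2))) = 1/(2352 - 14) = 1/2338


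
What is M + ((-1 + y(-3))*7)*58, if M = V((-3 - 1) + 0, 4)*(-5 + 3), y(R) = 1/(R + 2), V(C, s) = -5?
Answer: -802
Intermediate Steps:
y(R) = 1/(2 + R)
M = 10 (M = -5*(-5 + 3) = -5*(-2) = 10)
M + ((-1 + y(-3))*7)*58 = 10 + ((-1 + 1/(2 - 3))*7)*58 = 10 + ((-1 + 1/(-1))*7)*58 = 10 + ((-1 - 1)*7)*58 = 10 - 2*7*58 = 10 - 14*58 = 10 - 812 = -802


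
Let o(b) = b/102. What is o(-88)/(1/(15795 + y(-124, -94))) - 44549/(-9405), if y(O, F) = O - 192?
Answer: -2134415927/159885 ≈ -13350.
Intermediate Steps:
y(O, F) = -192 + O
o(b) = b/102 (o(b) = b*(1/102) = b/102)
o(-88)/(1/(15795 + y(-124, -94))) - 44549/(-9405) = ((1/102)*(-88))/(1/(15795 + (-192 - 124))) - 44549/(-9405) = -44/(51*(1/(15795 - 316))) - 44549*(-1/9405) = -44/(51*(1/15479)) + 44549/9405 = -44/(51*1/15479) + 44549/9405 = -44/51*15479 + 44549/9405 = -681076/51 + 44549/9405 = -2134415927/159885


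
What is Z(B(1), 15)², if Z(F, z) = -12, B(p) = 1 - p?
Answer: 144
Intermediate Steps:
Z(B(1), 15)² = (-12)² = 144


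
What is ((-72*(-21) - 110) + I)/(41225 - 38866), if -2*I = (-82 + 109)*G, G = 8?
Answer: 1294/2359 ≈ 0.54854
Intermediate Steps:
I = -108 (I = -(-82 + 109)*8/2 = -27*8/2 = -1/2*216 = -108)
((-72*(-21) - 110) + I)/(41225 - 38866) = ((-72*(-21) - 110) - 108)/(41225 - 38866) = ((1512 - 110) - 108)/2359 = (1402 - 108)*(1/2359) = 1294*(1/2359) = 1294/2359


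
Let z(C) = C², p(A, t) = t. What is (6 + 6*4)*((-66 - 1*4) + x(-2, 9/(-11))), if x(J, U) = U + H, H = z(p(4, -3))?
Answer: -20400/11 ≈ -1854.5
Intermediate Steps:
H = 9 (H = (-3)² = 9)
x(J, U) = 9 + U (x(J, U) = U + 9 = 9 + U)
(6 + 6*4)*((-66 - 1*4) + x(-2, 9/(-11))) = (6 + 6*4)*((-66 - 1*4) + (9 + 9/(-11))) = (6 + 24)*((-66 - 4) + (9 + 9*(-1/11))) = 30*(-70 + (9 - 9/11)) = 30*(-70 + 90/11) = 30*(-680/11) = -20400/11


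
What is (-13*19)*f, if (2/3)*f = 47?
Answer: -34827/2 ≈ -17414.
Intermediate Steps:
f = 141/2 (f = (3/2)*47 = 141/2 ≈ 70.500)
(-13*19)*f = -13*19*(141/2) = -247*141/2 = -34827/2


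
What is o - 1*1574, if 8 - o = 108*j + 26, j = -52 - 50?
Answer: 9424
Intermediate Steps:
j = -102
o = 10998 (o = 8 - (108*(-102) + 26) = 8 - (-11016 + 26) = 8 - 1*(-10990) = 8 + 10990 = 10998)
o - 1*1574 = 10998 - 1*1574 = 10998 - 1574 = 9424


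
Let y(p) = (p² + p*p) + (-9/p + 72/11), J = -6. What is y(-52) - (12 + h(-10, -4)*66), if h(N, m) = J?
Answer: 3316867/572 ≈ 5798.7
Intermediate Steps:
h(N, m) = -6
y(p) = 72/11 - 9/p + 2*p² (y(p) = (p² + p²) + (-9/p + 72*(1/11)) = 2*p² + (-9/p + 72/11) = 2*p² + (72/11 - 9/p) = 72/11 - 9/p + 2*p²)
y(-52) - (12 + h(-10, -4)*66) = (72/11 - 9/(-52) + 2*(-52)²) - (12 - 6*66) = (72/11 - 9*(-1/52) + 2*2704) - (12 - 396) = (72/11 + 9/52 + 5408) - 1*(-384) = 3097219/572 + 384 = 3316867/572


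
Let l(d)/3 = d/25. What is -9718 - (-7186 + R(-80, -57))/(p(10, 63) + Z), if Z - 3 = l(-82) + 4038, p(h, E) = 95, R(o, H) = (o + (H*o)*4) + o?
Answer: -501361461/51577 ≈ -9720.6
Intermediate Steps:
l(d) = 3*d/25 (l(d) = 3*(d/25) = 3*d/25)
R(o, H) = 2*o + 4*H*o (R(o, H) = (o + 4*H*o) + o = 2*o + 4*H*o)
Z = 100779/25 (Z = 3 + ((3/25)*(-82) + 4038) = 3 + (-246/25 + 4038) = 3 + 100704/25 = 100779/25 ≈ 4031.2)
-9718 - (-7186 + R(-80, -57))/(p(10, 63) + Z) = -9718 - (-7186 + 2*(-80)*(1 + 2*(-57)))/(95 + 100779/25) = -9718 - (-7186 + 2*(-80)*(1 - 114))/103154/25 = -9718 - (-7186 + 2*(-80)*(-113))*25/103154 = -9718 - (-7186 + 18080)*25/103154 = -9718 - 10894*25/103154 = -9718 - 1*136175/51577 = -9718 - 136175/51577 = -501361461/51577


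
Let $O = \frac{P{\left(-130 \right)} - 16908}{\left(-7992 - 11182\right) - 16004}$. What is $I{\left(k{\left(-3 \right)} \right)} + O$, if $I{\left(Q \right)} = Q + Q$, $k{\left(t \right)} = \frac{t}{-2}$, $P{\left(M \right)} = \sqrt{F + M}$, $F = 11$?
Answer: $\frac{20407}{5863} - \frac{i \sqrt{119}}{35178} \approx 3.4806 - 0.0003101 i$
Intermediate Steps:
$P{\left(M \right)} = \sqrt{11 + M}$
$k{\left(t \right)} = - \frac{t}{2}$ ($k{\left(t \right)} = t \left(- \frac{1}{2}\right) = - \frac{t}{2}$)
$O = \frac{2818}{5863} - \frac{i \sqrt{119}}{35178}$ ($O = \frac{\sqrt{11 - 130} - 16908}{\left(-7992 - 11182\right) - 16004} = \frac{\sqrt{-119} - 16908}{-19174 - 16004} = \frac{i \sqrt{119} - 16908}{-35178} = \left(-16908 + i \sqrt{119}\right) \left(- \frac{1}{35178}\right) = \frac{2818}{5863} - \frac{i \sqrt{119}}{35178} \approx 0.48064 - 0.0003101 i$)
$I{\left(Q \right)} = 2 Q$
$I{\left(k{\left(-3 \right)} \right)} + O = 2 \left(\left(- \frac{1}{2}\right) \left(-3\right)\right) + \left(\frac{2818}{5863} - \frac{i \sqrt{119}}{35178}\right) = 2 \cdot \frac{3}{2} + \left(\frac{2818}{5863} - \frac{i \sqrt{119}}{35178}\right) = 3 + \left(\frac{2818}{5863} - \frac{i \sqrt{119}}{35178}\right) = \frac{20407}{5863} - \frac{i \sqrt{119}}{35178}$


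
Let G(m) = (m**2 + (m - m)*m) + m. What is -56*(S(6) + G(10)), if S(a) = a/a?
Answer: -6216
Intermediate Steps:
S(a) = 1
G(m) = m + m**2 (G(m) = (m**2 + 0*m) + m = (m**2 + 0) + m = m**2 + m = m + m**2)
-56*(S(6) + G(10)) = -56*(1 + 10*(1 + 10)) = -56*(1 + 10*11) = -56*(1 + 110) = -56*111 = -6216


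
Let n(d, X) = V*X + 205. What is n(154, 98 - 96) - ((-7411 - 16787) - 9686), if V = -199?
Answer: 33691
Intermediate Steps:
n(d, X) = 205 - 199*X (n(d, X) = -199*X + 205 = 205 - 199*X)
n(154, 98 - 96) - ((-7411 - 16787) - 9686) = (205 - 199*(98 - 96)) - ((-7411 - 16787) - 9686) = (205 - 199*2) - (-24198 - 9686) = (205 - 398) - 1*(-33884) = -193 + 33884 = 33691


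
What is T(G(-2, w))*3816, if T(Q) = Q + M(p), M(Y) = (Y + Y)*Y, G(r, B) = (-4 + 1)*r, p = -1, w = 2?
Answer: 30528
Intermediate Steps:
G(r, B) = -3*r
M(Y) = 2*Y**2 (M(Y) = (2*Y)*Y = 2*Y**2)
T(Q) = 2 + Q (T(Q) = Q + 2*(-1)**2 = Q + 2*1 = Q + 2 = 2 + Q)
T(G(-2, w))*3816 = (2 - 3*(-2))*3816 = (2 + 6)*3816 = 8*3816 = 30528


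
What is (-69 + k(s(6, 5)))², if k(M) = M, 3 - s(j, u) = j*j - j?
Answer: 9216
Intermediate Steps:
s(j, u) = 3 + j - j² (s(j, u) = 3 - (j*j - j) = 3 - (j² - j) = 3 + (j - j²) = 3 + j - j²)
(-69 + k(s(6, 5)))² = (-69 + (3 + 6 - 1*6²))² = (-69 + (3 + 6 - 1*36))² = (-69 + (3 + 6 - 36))² = (-69 - 27)² = (-96)² = 9216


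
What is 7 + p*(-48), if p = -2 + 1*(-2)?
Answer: 199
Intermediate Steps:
p = -4 (p = -2 - 2 = -4)
7 + p*(-48) = 7 - 4*(-48) = 7 + 192 = 199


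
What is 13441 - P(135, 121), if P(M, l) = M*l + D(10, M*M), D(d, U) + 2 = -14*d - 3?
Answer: -2749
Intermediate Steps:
D(d, U) = -5 - 14*d (D(d, U) = -2 + (-14*d - 3) = -2 + (-3 - 14*d) = -5 - 14*d)
P(M, l) = -145 + M*l (P(M, l) = M*l + (-5 - 14*10) = M*l + (-5 - 140) = M*l - 145 = -145 + M*l)
13441 - P(135, 121) = 13441 - (-145 + 135*121) = 13441 - (-145 + 16335) = 13441 - 1*16190 = 13441 - 16190 = -2749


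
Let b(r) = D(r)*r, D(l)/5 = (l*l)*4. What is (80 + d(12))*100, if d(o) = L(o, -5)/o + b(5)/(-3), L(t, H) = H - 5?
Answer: -226250/3 ≈ -75417.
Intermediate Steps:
D(l) = 20*l² (D(l) = 5*((l*l)*4) = 5*(l²*4) = 5*(4*l²) = 20*l²)
L(t, H) = -5 + H
b(r) = 20*r³ (b(r) = (20*r²)*r = 20*r³)
d(o) = -2500/3 - 10/o (d(o) = (-5 - 5)/o + (20*5³)/(-3) = -10/o + (20*125)*(-⅓) = -10/o + 2500*(-⅓) = -10/o - 2500/3 = -2500/3 - 10/o)
(80 + d(12))*100 = (80 + (-2500/3 - 10/12))*100 = (80 + (-2500/3 - 10*1/12))*100 = (80 + (-2500/3 - ⅚))*100 = (80 - 5005/6)*100 = -4525/6*100 = -226250/3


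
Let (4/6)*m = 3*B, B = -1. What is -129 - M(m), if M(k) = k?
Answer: -249/2 ≈ -124.50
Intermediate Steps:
m = -9/2 (m = 3*(3*(-1))/2 = (3/2)*(-3) = -9/2 ≈ -4.5000)
-129 - M(m) = -129 - 1*(-9/2) = -129 + 9/2 = -249/2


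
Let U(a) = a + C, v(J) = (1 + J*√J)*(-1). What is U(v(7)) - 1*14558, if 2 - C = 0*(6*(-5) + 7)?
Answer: -14557 - 7*√7 ≈ -14576.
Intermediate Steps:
C = 2 (C = 2 - 0*(6*(-5) + 7) = 2 - 0*(-30 + 7) = 2 - 0*(-23) = 2 - 1*0 = 2 + 0 = 2)
v(J) = -1 - J^(3/2) (v(J) = (1 + J^(3/2))*(-1) = -1 - J^(3/2))
U(a) = 2 + a (U(a) = a + 2 = 2 + a)
U(v(7)) - 1*14558 = (2 + (-1 - 7^(3/2))) - 1*14558 = (2 + (-1 - 7*√7)) - 14558 = (1 - 7*√7) - 14558 = -14557 - 7*√7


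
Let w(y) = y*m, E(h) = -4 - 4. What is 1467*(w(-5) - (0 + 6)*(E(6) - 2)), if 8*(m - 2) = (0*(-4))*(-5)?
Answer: 73350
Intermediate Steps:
E(h) = -8
m = 2 (m = 2 + ((0*(-4))*(-5))/8 = 2 + (0*(-5))/8 = 2 + (1/8)*0 = 2 + 0 = 2)
w(y) = 2*y (w(y) = y*2 = 2*y)
1467*(w(-5) - (0 + 6)*(E(6) - 2)) = 1467*(2*(-5) - (0 + 6)*(-8 - 2)) = 1467*(-10 - 6*(-10)) = 1467*(-10 - 1*(-60)) = 1467*(-10 + 60) = 1467*50 = 73350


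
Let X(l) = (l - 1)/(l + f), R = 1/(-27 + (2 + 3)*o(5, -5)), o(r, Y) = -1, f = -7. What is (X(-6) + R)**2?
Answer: 44521/173056 ≈ 0.25726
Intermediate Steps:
R = -1/32 (R = 1/(-27 + (2 + 3)*(-1)) = 1/(-27 + 5*(-1)) = 1/(-27 - 5) = 1/(-32) = -1/32 ≈ -0.031250)
X(l) = (-1 + l)/(-7 + l) (X(l) = (l - 1)/(l - 7) = (-1 + l)/(-7 + l))
(X(-6) + R)**2 = ((-1 - 6)/(-7 - 6) - 1/32)**2 = (-7/(-13) - 1/32)**2 = (-1/13*(-7) - 1/32)**2 = (7/13 - 1/32)**2 = (211/416)**2 = 44521/173056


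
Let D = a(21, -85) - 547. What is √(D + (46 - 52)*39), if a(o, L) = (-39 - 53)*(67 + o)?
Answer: I*√8877 ≈ 94.218*I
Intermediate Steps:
a(o, L) = -6164 - 92*o (a(o, L) = -92*(67 + o) = -6164 - 92*o)
D = -8643 (D = (-6164 - 92*21) - 547 = (-6164 - 1932) - 547 = -8096 - 547 = -8643)
√(D + (46 - 52)*39) = √(-8643 + (46 - 52)*39) = √(-8643 - 6*39) = √(-8643 - 234) = √(-8877) = I*√8877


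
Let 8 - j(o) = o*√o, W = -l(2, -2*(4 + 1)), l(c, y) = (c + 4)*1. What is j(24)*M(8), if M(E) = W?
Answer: -48 + 288*√6 ≈ 657.45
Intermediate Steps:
l(c, y) = 4 + c (l(c, y) = (4 + c)*1 = 4 + c)
W = -6 (W = -(4 + 2) = -1*6 = -6)
j(o) = 8 - o^(3/2) (j(o) = 8 - o*√o = 8 - o^(3/2))
M(E) = -6
j(24)*M(8) = (8 - 24^(3/2))*(-6) = (8 - 48*√6)*(-6) = -48 + 288*√6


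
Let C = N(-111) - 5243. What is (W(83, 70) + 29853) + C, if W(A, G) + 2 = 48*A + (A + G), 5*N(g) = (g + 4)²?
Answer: 155174/5 ≈ 31035.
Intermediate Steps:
N(g) = (4 + g)²/5 (N(g) = (g + 4)²/5 = (4 + g)²/5)
W(A, G) = -2 + G + 49*A (W(A, G) = -2 + (48*A + (A + G)) = -2 + (G + 49*A) = -2 + G + 49*A)
C = -14766/5 (C = (4 - 111)²/5 - 5243 = (⅕)*(-107)² - 5243 = (⅕)*11449 - 5243 = 11449/5 - 5243 = -14766/5 ≈ -2953.2)
(W(83, 70) + 29853) + C = ((-2 + 70 + 49*83) + 29853) - 14766/5 = ((-2 + 70 + 4067) + 29853) - 14766/5 = (4135 + 29853) - 14766/5 = 33988 - 14766/5 = 155174/5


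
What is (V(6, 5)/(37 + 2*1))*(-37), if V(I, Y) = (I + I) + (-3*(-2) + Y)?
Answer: -851/39 ≈ -21.821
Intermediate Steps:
V(I, Y) = 6 + Y + 2*I (V(I, Y) = 2*I + (6 + Y) = 6 + Y + 2*I)
(V(6, 5)/(37 + 2*1))*(-37) = ((6 + 5 + 2*6)/(37 + 2*1))*(-37) = ((6 + 5 + 12)/(37 + 2))*(-37) = (23/39)*(-37) = -851/39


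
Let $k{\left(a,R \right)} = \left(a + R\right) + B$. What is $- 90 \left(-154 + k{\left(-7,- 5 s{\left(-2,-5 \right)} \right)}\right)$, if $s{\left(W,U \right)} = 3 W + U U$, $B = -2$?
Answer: $23220$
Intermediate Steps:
$s{\left(W,U \right)} = U^{2} + 3 W$ ($s{\left(W,U \right)} = 3 W + U^{2} = U^{2} + 3 W$)
$k{\left(a,R \right)} = -2 + R + a$ ($k{\left(a,R \right)} = \left(a + R\right) - 2 = \left(R + a\right) - 2 = -2 + R + a$)
$- 90 \left(-154 + k{\left(-7,- 5 s{\left(-2,-5 \right)} \right)}\right) = - 90 \left(-154 - \left(9 + 5 \left(\left(-5\right)^{2} + 3 \left(-2\right)\right)\right)\right) = - 90 \left(-154 - \left(9 + 5 \left(25 - 6\right)\right)\right) = - 90 \left(-154 - 104\right) = \left(-90\right) \left(-258\right) = 23220$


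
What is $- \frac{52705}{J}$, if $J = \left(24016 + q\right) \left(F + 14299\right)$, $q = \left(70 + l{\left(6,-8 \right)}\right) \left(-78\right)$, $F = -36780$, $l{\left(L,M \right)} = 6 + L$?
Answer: $\frac{10541}{79223044} \approx 0.00013305$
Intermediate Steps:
$q = -6396$ ($q = \left(70 + \left(6 + 6\right)\right) \left(-78\right) = \left(70 + 12\right) \left(-78\right) = 82 \left(-78\right) = -6396$)
$J = -396115220$ ($J = \left(24016 - 6396\right) \left(-36780 + 14299\right) = 17620 \left(-22481\right) = -396115220$)
$- \frac{52705}{J} = - \frac{52705}{-396115220} = \left(-52705\right) \left(- \frac{1}{396115220}\right) = \frac{10541}{79223044}$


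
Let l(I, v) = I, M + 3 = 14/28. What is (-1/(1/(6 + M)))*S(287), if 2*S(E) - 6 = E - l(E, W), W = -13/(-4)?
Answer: -21/2 ≈ -10.500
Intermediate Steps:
W = 13/4 (W = -13*(-¼) = 13/4 ≈ 3.2500)
M = -5/2 (M = -3 + 14/28 = -3 + 14*(1/28) = -3 + ½ = -5/2 ≈ -2.5000)
S(E) = 3 (S(E) = 3 + (E - E)/2 = 3 + (½)*0 = 3 + 0 = 3)
(-1/(1/(6 + M)))*S(287) = -1/(1/(6 - 5/2))*3 = -1/(1/(7/2))*3 = -1/2/7*3 = -1*7/2*3 = -7/2*3 = -21/2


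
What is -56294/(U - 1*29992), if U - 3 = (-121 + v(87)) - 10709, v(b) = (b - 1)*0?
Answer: 56294/40819 ≈ 1.3791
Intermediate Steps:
v(b) = 0 (v(b) = (-1 + b)*0 = 0)
U = -10827 (U = 3 + ((-121 + 0) - 10709) = 3 + (-121 - 10709) = 3 - 10830 = -10827)
-56294/(U - 1*29992) = -56294/(-10827 - 1*29992) = -56294/(-10827 - 29992) = -56294/(-40819) = -56294*(-1/40819) = 56294/40819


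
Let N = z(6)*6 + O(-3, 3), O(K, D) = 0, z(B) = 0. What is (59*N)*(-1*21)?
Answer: 0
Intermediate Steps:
N = 0 (N = 0*6 + 0 = 0 + 0 = 0)
(59*N)*(-1*21) = (59*0)*(-1*21) = 0*(-21) = 0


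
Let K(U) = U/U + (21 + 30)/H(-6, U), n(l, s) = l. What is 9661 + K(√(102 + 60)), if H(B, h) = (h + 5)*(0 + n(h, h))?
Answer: 1323745/137 - 85*√2/822 ≈ 9662.2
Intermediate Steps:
H(B, h) = h*(5 + h) (H(B, h) = (h + 5)*(0 + h) = (5 + h)*h = h*(5 + h))
K(U) = 1 + 51/(U*(5 + U)) (K(U) = U/U + (21 + 30)/((U*(5 + U))) = 1 + 51*(1/(U*(5 + U))) = 1 + 51/(U*(5 + U)))
9661 + K(√(102 + 60)) = 9661 + (51 + √(102 + 60)*(5 + √(102 + 60)))/((√(102 + 60))*(5 + √(102 + 60))) = 9661 + (51 + √162*(5 + √162))/((√162)*(5 + √162)) = 9661 + (51 + (9*√2)*(5 + 9*√2))/(((9*√2))*(5 + 9*√2)) = 9661 + (√2/18)*(51 + 9*√2*(5 + 9*√2))/(5 + 9*√2) = 9661 + √2*(51 + 9*√2*(5 + 9*√2))/(18*(5 + 9*√2))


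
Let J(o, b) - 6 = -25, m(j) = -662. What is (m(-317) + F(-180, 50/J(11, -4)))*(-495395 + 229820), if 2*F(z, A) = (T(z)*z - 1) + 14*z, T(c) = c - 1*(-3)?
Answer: -7440083625/2 ≈ -3.7200e+9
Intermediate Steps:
J(o, b) = -19 (J(o, b) = 6 - 25 = -19)
T(c) = 3 + c (T(c) = c + 3 = 3 + c)
F(z, A) = -1/2 + 7*z + z*(3 + z)/2 (F(z, A) = (((3 + z)*z - 1) + 14*z)/2 = ((z*(3 + z) - 1) + 14*z)/2 = ((-1 + z*(3 + z)) + 14*z)/2 = (-1 + 14*z + z*(3 + z))/2 = -1/2 + 7*z + z*(3 + z)/2)
(m(-317) + F(-180, 50/J(11, -4)))*(-495395 + 229820) = (-662 + (-1/2 + (1/2)*(-180)**2 + (17/2)*(-180)))*(-495395 + 229820) = (-662 + (-1/2 + (1/2)*32400 - 1530))*(-265575) = (-662 + (-1/2 + 16200 - 1530))*(-265575) = (-662 + 29339/2)*(-265575) = (28015/2)*(-265575) = -7440083625/2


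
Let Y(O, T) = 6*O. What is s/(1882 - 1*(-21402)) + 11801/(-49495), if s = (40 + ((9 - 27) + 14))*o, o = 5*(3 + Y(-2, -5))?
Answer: -88739096/288110395 ≈ -0.30800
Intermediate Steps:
o = -45 (o = 5*(3 + 6*(-2)) = 5*(3 - 12) = 5*(-9) = -45)
s = -1620 (s = (40 + ((9 - 27) + 14))*(-45) = (40 + (-18 + 14))*(-45) = (40 - 4)*(-45) = 36*(-45) = -1620)
s/(1882 - 1*(-21402)) + 11801/(-49495) = -1620/(1882 - 1*(-21402)) + 11801/(-49495) = -1620/(1882 + 21402) + 11801*(-1/49495) = -1620/23284 - 11801/49495 = -1620*1/23284 - 11801/49495 = -405/5821 - 11801/49495 = -88739096/288110395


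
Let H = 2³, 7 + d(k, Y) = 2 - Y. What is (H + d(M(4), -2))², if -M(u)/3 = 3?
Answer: 25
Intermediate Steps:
M(u) = -9 (M(u) = -3*3 = -9)
d(k, Y) = -5 - Y (d(k, Y) = -7 + (2 - Y) = -5 - Y)
H = 8
(H + d(M(4), -2))² = (8 + (-5 - 1*(-2)))² = (8 + (-5 + 2))² = (8 - 3)² = 5² = 25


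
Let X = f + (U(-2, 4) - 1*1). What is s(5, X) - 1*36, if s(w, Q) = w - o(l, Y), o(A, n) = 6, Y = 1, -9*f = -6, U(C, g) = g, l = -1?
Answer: -37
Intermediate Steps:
f = 2/3 (f = -1/9*(-6) = 2/3 ≈ 0.66667)
X = 11/3 (X = 2/3 + (4 - 1*1) = 2/3 + (4 - 1) = 2/3 + 3 = 11/3 ≈ 3.6667)
s(w, Q) = -6 + w (s(w, Q) = w - 1*6 = w - 6 = -6 + w)
s(5, X) - 1*36 = (-6 + 5) - 1*36 = -1 - 36 = -37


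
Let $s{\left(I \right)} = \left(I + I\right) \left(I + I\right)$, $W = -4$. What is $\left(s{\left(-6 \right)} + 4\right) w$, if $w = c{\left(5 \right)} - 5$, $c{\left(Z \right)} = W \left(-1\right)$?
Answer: $-148$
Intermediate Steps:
$s{\left(I \right)} = 4 I^{2}$ ($s{\left(I \right)} = 2 I 2 I = 4 I^{2}$)
$c{\left(Z \right)} = 4$ ($c{\left(Z \right)} = \left(-4\right) \left(-1\right) = 4$)
$w = -1$ ($w = 4 - 5 = -1$)
$\left(s{\left(-6 \right)} + 4\right) w = \left(4 \left(-6\right)^{2} + 4\right) \left(-1\right) = \left(4 \cdot 36 + 4\right) \left(-1\right) = \left(144 + 4\right) \left(-1\right) = 148 \left(-1\right) = -148$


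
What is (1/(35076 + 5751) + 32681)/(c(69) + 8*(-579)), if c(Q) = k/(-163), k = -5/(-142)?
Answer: -30882948333448/4377155633079 ≈ -7.0555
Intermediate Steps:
k = 5/142 (k = -5*(-1/142) = 5/142 ≈ 0.035211)
c(Q) = -5/23146 (c(Q) = (5/142)/(-163) = (5/142)*(-1/163) = -5/23146)
(1/(35076 + 5751) + 32681)/(c(69) + 8*(-579)) = (1/(35076 + 5751) + 32681)/(-5/23146 + 8*(-579)) = (1/40827 + 32681)/(-5/23146 - 4632) = (1/40827 + 32681)/(-107212277/23146) = (1334267188/40827)*(-23146/107212277) = -30882948333448/4377155633079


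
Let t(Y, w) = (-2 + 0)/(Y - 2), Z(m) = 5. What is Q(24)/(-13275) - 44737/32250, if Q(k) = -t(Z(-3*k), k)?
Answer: -23756207/17124750 ≈ -1.3872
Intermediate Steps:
t(Y, w) = -2/(-2 + Y)
Q(k) = 2/3 (Q(k) = -(-2)/(-2 + 5) = -(-2)/3 = -1*(-2/3) = 2/3)
Q(24)/(-13275) - 44737/32250 = (2/3)/(-13275) - 44737/32250 = (2/3)*(-1/13275) - 44737*1/32250 = -2/39825 - 44737/32250 = -23756207/17124750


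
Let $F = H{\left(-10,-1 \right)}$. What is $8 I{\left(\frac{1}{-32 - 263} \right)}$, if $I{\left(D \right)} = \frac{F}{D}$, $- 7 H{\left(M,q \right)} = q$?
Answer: $- \frac{2360}{7} \approx -337.14$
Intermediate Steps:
$H{\left(M,q \right)} = - \frac{q}{7}$
$F = \frac{1}{7}$ ($F = \left(- \frac{1}{7}\right) \left(-1\right) = \frac{1}{7} \approx 0.14286$)
$I{\left(D \right)} = \frac{1}{7 D}$
$8 I{\left(\frac{1}{-32 - 263} \right)} = 8 \frac{1}{7 \frac{1}{-32 - 263}} = 8 \frac{1}{7 \frac{1}{-295}} = 8 \frac{1}{7 \left(- \frac{1}{295}\right)} = 8 \cdot \frac{1}{7} \left(-295\right) = 8 \left(- \frac{295}{7}\right) = - \frac{2360}{7}$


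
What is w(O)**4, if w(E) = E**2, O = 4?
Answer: 65536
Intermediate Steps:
w(O)**4 = (4**2)**4 = 16**4 = 65536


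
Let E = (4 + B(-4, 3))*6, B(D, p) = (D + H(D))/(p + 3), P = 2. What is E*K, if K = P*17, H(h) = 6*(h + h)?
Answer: -952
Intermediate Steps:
H(h) = 12*h (H(h) = 6*(2*h) = 12*h)
B(D, p) = 13*D/(3 + p) (B(D, p) = (D + 12*D)/(p + 3) = (13*D)/(3 + p) = 13*D/(3 + p))
E = -28 (E = (4 + 13*(-4)/(3 + 3))*6 = (4 + 13*(-4)/6)*6 = (4 + 13*(-4)*(⅙))*6 = (4 - 26/3)*6 = -14/3*6 = -28)
K = 34 (K = 2*17 = 34)
E*K = -28*34 = -952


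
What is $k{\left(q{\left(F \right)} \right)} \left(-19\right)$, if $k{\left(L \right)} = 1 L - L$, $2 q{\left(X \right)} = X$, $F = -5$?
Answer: $0$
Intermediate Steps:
$q{\left(X \right)} = \frac{X}{2}$
$k{\left(L \right)} = 0$ ($k{\left(L \right)} = L - L = 0$)
$k{\left(q{\left(F \right)} \right)} \left(-19\right) = 0 \left(-19\right) = 0$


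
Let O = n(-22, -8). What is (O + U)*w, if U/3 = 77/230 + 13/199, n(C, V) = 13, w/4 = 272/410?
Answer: 176786128/4691425 ≈ 37.683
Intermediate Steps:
w = 544/205 (w = 4*(272/410) = 4*(272*(1/410)) = 4*(136/205) = 544/205 ≈ 2.6537)
O = 13
U = 54939/45770 (U = 3*(77/230 + 13/199) = 3*(18313/45770) = 54939/45770 ≈ 1.2003)
(O + U)*w = (13 + 54939/45770)*(544/205) = (649949/45770)*(544/205) = 176786128/4691425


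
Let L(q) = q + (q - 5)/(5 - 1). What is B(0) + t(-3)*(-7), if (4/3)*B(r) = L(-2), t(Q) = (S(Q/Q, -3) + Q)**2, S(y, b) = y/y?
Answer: -493/16 ≈ -30.813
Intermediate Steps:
S(y, b) = 1
t(Q) = (1 + Q)**2
L(q) = -5/4 + 5*q/4 (L(q) = q + (-5 + q)/4 = q + (-5 + q)*(1/4) = q + (-5/4 + q/4) = -5/4 + 5*q/4)
B(r) = -45/16 (B(r) = 3*(-5/4 + (5/4)*(-2))/4 = 3*(-5/4 - 5/2)/4 = (3/4)*(-15/4) = -45/16)
B(0) + t(-3)*(-7) = -45/16 + (1 - 3)**2*(-7) = -45/16 + (-2)**2*(-7) = -45/16 + 4*(-7) = -45/16 - 28 = -493/16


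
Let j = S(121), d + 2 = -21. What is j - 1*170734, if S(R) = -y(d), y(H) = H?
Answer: -170711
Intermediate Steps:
d = -23 (d = -2 - 21 = -23)
S(R) = 23 (S(R) = -1*(-23) = 23)
j = 23
j - 1*170734 = 23 - 1*170734 = 23 - 170734 = -170711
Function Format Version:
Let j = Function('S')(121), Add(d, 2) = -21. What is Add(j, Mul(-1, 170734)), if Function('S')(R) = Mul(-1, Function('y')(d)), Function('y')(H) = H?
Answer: -170711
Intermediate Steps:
d = -23 (d = Add(-2, -21) = -23)
Function('S')(R) = 23 (Function('S')(R) = Mul(-1, -23) = 23)
j = 23
Add(j, Mul(-1, 170734)) = Add(23, Mul(-1, 170734)) = Add(23, -170734) = -170711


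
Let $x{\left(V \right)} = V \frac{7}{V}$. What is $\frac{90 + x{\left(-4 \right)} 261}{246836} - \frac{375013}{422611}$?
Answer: $- \frac{91756563581}{104315608796} \approx -0.87961$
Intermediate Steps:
$x{\left(V \right)} = 7$
$\frac{90 + x{\left(-4 \right)} 261}{246836} - \frac{375013}{422611} = \frac{90 + 7 \cdot 261}{246836} - \frac{375013}{422611} = \left(90 + 1827\right) \frac{1}{246836} - \frac{375013}{422611} = 1917 \cdot \frac{1}{246836} - \frac{375013}{422611} = \frac{1917}{246836} - \frac{375013}{422611} = - \frac{91756563581}{104315608796}$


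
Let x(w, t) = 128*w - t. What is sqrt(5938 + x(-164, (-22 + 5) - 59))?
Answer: I*sqrt(14978) ≈ 122.38*I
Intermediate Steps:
x(w, t) = -t + 128*w
sqrt(5938 + x(-164, (-22 + 5) - 59)) = sqrt(5938 + (-((-22 + 5) - 59) + 128*(-164))) = sqrt(5938 + (-(-17 - 59) - 20992)) = sqrt(5938 + (-1*(-76) - 20992)) = sqrt(5938 + (76 - 20992)) = sqrt(5938 - 20916) = sqrt(-14978) = I*sqrt(14978)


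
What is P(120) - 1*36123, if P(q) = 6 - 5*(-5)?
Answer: -36092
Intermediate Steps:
P(q) = 31 (P(q) = 6 + 25 = 31)
P(120) - 1*36123 = 31 - 1*36123 = 31 - 36123 = -36092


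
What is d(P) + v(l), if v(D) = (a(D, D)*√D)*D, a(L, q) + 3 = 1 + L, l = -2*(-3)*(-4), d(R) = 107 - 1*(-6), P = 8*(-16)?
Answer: 113 + 1248*I*√6 ≈ 113.0 + 3057.0*I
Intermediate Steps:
P = -128
d(R) = 113 (d(R) = 107 + 6 = 113)
l = -24 (l = 6*(-4) = -24)
a(L, q) = -2 + L (a(L, q) = -3 + (1 + L) = -2 + L)
v(D) = D^(3/2)*(-2 + D) (v(D) = ((-2 + D)*√D)*D = (√D*(-2 + D))*D = D^(3/2)*(-2 + D))
d(P) + v(l) = 113 + (-24)^(3/2)*(-2 - 24) = 113 - 48*I*√6*(-26) = 113 + 1248*I*√6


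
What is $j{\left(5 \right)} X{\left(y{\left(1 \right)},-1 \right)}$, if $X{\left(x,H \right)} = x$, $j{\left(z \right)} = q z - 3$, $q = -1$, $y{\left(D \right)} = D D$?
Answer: $-8$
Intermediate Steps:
$y{\left(D \right)} = D^{2}$
$j{\left(z \right)} = -3 - z$ ($j{\left(z \right)} = - z - 3 = -3 - z$)
$j{\left(5 \right)} X{\left(y{\left(1 \right)},-1 \right)} = \left(-3 - 5\right) 1^{2} = \left(-3 - 5\right) 1 = \left(-8\right) 1 = -8$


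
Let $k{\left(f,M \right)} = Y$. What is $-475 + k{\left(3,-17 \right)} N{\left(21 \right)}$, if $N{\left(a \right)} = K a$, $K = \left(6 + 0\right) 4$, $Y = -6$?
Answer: $-3499$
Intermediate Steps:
$k{\left(f,M \right)} = -6$
$K = 24$ ($K = 6 \cdot 4 = 24$)
$N{\left(a \right)} = 24 a$
$-475 + k{\left(3,-17 \right)} N{\left(21 \right)} = -475 - 6 \cdot 24 \cdot 21 = -475 - 3024 = -3499$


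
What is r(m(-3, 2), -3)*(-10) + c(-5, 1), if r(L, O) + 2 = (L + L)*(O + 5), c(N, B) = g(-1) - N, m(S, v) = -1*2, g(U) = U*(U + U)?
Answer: 107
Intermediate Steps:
g(U) = 2*U² (g(U) = U*(2*U) = 2*U²)
m(S, v) = -2
c(N, B) = 2 - N (c(N, B) = 2*(-1)² - N = 2*1 - N = 2 - N)
r(L, O) = -2 + 2*L*(5 + O) (r(L, O) = -2 + (L + L)*(O + 5) = -2 + (2*L)*(5 + O) = -2 + 2*L*(5 + O))
r(m(-3, 2), -3)*(-10) + c(-5, 1) = (-2 + 10*(-2) + 2*(-2)*(-3))*(-10) + (2 - 1*(-5)) = (-2 - 20 + 12)*(-10) + (2 + 5) = -10*(-10) + 7 = 100 + 7 = 107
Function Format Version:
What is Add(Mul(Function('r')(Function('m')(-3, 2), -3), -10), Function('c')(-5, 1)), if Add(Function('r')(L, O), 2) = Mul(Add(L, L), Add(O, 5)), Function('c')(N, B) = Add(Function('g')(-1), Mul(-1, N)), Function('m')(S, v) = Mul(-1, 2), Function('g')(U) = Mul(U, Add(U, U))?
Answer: 107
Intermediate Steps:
Function('g')(U) = Mul(2, Pow(U, 2)) (Function('g')(U) = Mul(U, Mul(2, U)) = Mul(2, Pow(U, 2)))
Function('m')(S, v) = -2
Function('c')(N, B) = Add(2, Mul(-1, N)) (Function('c')(N, B) = Add(Mul(2, Pow(-1, 2)), Mul(-1, N)) = Add(Mul(2, 1), Mul(-1, N)) = Add(2, Mul(-1, N)))
Function('r')(L, O) = Add(-2, Mul(2, L, Add(5, O))) (Function('r')(L, O) = Add(-2, Mul(Add(L, L), Add(O, 5))) = Add(-2, Mul(Mul(2, L), Add(5, O))) = Add(-2, Mul(2, L, Add(5, O))))
Add(Mul(Function('r')(Function('m')(-3, 2), -3), -10), Function('c')(-5, 1)) = Add(Mul(Add(-2, Mul(10, -2), Mul(2, -2, -3)), -10), Add(2, Mul(-1, -5))) = Add(Mul(Add(-2, -20, 12), -10), Add(2, 5)) = Add(Mul(-10, -10), 7) = Add(100, 7) = 107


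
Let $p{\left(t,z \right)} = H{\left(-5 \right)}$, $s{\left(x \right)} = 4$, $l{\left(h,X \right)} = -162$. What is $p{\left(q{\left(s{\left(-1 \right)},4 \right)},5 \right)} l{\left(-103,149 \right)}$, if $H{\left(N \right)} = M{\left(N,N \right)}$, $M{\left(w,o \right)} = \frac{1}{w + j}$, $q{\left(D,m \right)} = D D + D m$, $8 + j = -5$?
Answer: $9$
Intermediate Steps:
$j = -13$ ($j = -8 - 5 = -13$)
$q{\left(D,m \right)} = D^{2} + D m$
$M{\left(w,o \right)} = \frac{1}{-13 + w}$ ($M{\left(w,o \right)} = \frac{1}{w - 13} = \frac{1}{-13 + w}$)
$H{\left(N \right)} = \frac{1}{-13 + N}$
$p{\left(t,z \right)} = - \frac{1}{18}$ ($p{\left(t,z \right)} = \frac{1}{-13 - 5} = \frac{1}{-18} = - \frac{1}{18}$)
$p{\left(q{\left(s{\left(-1 \right)},4 \right)},5 \right)} l{\left(-103,149 \right)} = \left(- \frac{1}{18}\right) \left(-162\right) = 9$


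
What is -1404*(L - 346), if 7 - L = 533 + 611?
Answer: 2082132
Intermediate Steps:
L = -1137 (L = 7 - (533 + 611) = 7 - 1*1144 = 7 - 1144 = -1137)
-1404*(L - 346) = -1404*(-1137 - 346) = -1404*(-1483) = 2082132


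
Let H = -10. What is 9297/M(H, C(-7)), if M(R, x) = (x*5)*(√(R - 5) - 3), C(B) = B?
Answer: 9297/280 + 3099*I*√15/280 ≈ 33.204 + 42.866*I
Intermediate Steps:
M(R, x) = 5*x*(-3 + √(-5 + R)) (M(R, x) = (5*x)*(√(-5 + R) - 3) = (5*x)*(-3 + √(-5 + R)) = 5*x*(-3 + √(-5 + R)))
9297/M(H, C(-7)) = 9297/((5*(-7)*(-3 + √(-5 - 10)))) = 9297/((5*(-7)*(-3 + √(-15)))) = 9297/((5*(-7)*(-3 + I*√15))) = 9297/(105 - 35*I*√15)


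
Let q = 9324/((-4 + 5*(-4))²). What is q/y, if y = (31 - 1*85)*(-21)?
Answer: 37/2592 ≈ 0.014275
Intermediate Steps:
y = 1134 (y = (31 - 85)*(-21) = -54*(-21) = 1134)
q = 259/16 (q = 9324/((-4 - 20)²) = 9324/((-24)²) = 9324/576 = 9324*(1/576) = 259/16 ≈ 16.188)
q/y = (259/16)/1134 = (259/16)*(1/1134) = 37/2592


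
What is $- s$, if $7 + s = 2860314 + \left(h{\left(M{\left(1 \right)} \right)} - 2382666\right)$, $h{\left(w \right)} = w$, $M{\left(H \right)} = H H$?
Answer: $-477642$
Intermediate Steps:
$M{\left(H \right)} = H^{2}$
$s = 477642$ ($s = -7 + \left(2860314 - \left(2382666 - 1^{2}\right)\right) = -7 + \left(2860314 + \left(1 - 2382666\right)\right) = -7 + \left(2860314 - 2382665\right) = -7 + 477649 = 477642$)
$- s = \left(-1\right) 477642 = -477642$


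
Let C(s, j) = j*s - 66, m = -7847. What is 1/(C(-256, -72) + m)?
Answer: 1/10519 ≈ 9.5066e-5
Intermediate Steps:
C(s, j) = -66 + j*s
1/(C(-256, -72) + m) = 1/((-66 - 72*(-256)) - 7847) = 1/((-66 + 18432) - 7847) = 1/(18366 - 7847) = 1/10519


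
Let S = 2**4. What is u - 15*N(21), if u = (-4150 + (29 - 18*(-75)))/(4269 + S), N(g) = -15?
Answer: 961354/4285 ≈ 224.35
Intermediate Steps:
S = 16
u = -2771/4285 (u = (-4150 + (29 - 18*(-75)))/(4269 + 16) = (-4150 + (29 + 1350))/4285 = (-4150 + 1379)*(1/4285) = -2771*1/4285 = -2771/4285 ≈ -0.64667)
u - 15*N(21) = -2771/4285 - 15*(-15) = -2771/4285 - 1*(-225) = -2771/4285 + 225 = 961354/4285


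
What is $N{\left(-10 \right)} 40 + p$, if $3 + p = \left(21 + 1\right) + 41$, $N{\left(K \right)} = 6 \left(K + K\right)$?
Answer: $-4740$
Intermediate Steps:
$N{\left(K \right)} = 12 K$ ($N{\left(K \right)} = 6 \cdot 2 K = 12 K$)
$p = 60$ ($p = -3 + \left(\left(21 + 1\right) + 41\right) = -3 + \left(22 + 41\right) = -3 + 63 = 60$)
$N{\left(-10 \right)} 40 + p = 12 \left(-10\right) 40 + 60 = \left(-120\right) 40 + 60 = -4800 + 60 = -4740$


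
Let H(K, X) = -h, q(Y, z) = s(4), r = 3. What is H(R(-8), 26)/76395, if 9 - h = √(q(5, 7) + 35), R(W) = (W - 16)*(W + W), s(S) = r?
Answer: -3/25465 + √38/76395 ≈ -3.7117e-5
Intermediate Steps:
s(S) = 3
q(Y, z) = 3
R(W) = 2*W*(-16 + W) (R(W) = (-16 + W)*(2*W) = 2*W*(-16 + W))
h = 9 - √38 (h = 9 - √(3 + 35) = 9 - √38 ≈ 2.8356)
H(K, X) = -9 + √38 (H(K, X) = -(9 - √38) = -9 + √38)
H(R(-8), 26)/76395 = (-9 + √38)/76395 = (-9 + √38)*(1/76395) = -3/25465 + √38/76395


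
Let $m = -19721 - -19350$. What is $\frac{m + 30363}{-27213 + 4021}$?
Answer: $- \frac{3749}{2899} \approx -1.2932$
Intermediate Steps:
$m = -371$ ($m = -19721 + 19350 = -371$)
$\frac{m + 30363}{-27213 + 4021} = \frac{-371 + 30363}{-27213 + 4021} = \frac{29992}{-23192} = 29992 \left(- \frac{1}{23192}\right) = - \frac{3749}{2899}$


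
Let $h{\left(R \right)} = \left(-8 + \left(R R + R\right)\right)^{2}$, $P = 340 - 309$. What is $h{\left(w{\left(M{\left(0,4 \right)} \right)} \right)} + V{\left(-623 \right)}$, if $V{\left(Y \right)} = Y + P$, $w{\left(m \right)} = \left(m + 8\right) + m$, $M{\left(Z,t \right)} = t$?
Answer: $69104$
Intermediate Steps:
$w{\left(m \right)} = 8 + 2 m$ ($w{\left(m \right)} = \left(8 + m\right) + m = 8 + 2 m$)
$P = 31$
$V{\left(Y \right)} = 31 + Y$ ($V{\left(Y \right)} = Y + 31 = 31 + Y$)
$h{\left(R \right)} = \left(-8 + R + R^{2}\right)^{2}$ ($h{\left(R \right)} = \left(-8 + \left(R^{2} + R\right)\right)^{2} = \left(-8 + \left(R + R^{2}\right)\right)^{2} = \left(-8 + R + R^{2}\right)^{2}$)
$h{\left(w{\left(M{\left(0,4 \right)} \right)} \right)} + V{\left(-623 \right)} = \left(-8 + \left(8 + 2 \cdot 4\right) + \left(8 + 2 \cdot 4\right)^{2}\right)^{2} + \left(31 - 623\right) = \left(-8 + \left(8 + 8\right) + \left(8 + 8\right)^{2}\right)^{2} - 592 = \left(-8 + 16 + 16^{2}\right)^{2} - 592 = \left(-8 + 16 + 256\right)^{2} - 592 = 264^{2} - 592 = 69696 - 592 = 69104$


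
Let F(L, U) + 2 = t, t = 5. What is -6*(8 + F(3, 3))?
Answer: -66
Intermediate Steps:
F(L, U) = 3 (F(L, U) = -2 + 5 = 3)
-6*(8 + F(3, 3)) = -6*(8 + 3) = -6*11 = -66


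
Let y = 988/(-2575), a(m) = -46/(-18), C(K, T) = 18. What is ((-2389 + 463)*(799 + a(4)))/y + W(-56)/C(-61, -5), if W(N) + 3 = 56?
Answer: 17888749241/4446 ≈ 4.0236e+6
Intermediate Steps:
a(m) = 23/9 (a(m) = -46*(-1/18) = 23/9)
W(N) = 53 (W(N) = -3 + 56 = 53)
y = -988/2575 (y = 988*(-1/2575) = -988/2575 ≈ -0.38369)
((-2389 + 463)*(799 + a(4)))/y + W(-56)/C(-61, -5) = ((-2389 + 463)*(799 + 23/9))/(-988/2575) + 53/18 = -1926*7214/9*(-2575/988) + 53*(1/18) = -1543796*(-2575/988) + 53/18 = 993818675/247 + 53/18 = 17888749241/4446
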